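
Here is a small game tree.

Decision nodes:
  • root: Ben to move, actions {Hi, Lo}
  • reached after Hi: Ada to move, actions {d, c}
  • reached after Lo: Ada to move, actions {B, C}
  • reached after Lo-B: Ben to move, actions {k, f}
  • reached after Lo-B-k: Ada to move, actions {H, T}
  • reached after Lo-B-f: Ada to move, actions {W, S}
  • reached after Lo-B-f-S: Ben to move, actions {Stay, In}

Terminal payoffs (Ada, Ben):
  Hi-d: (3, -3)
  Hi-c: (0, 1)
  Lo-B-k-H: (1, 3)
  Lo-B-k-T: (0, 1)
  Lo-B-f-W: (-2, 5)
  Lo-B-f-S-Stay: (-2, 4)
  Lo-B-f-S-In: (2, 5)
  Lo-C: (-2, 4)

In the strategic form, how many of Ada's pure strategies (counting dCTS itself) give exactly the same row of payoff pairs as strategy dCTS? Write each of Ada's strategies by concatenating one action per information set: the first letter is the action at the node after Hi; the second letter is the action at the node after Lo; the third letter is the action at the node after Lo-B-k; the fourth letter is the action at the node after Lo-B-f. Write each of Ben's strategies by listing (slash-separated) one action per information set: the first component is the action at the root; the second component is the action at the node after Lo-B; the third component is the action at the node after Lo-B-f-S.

4

Row for dCTS (columns Hi/k/Stay, Hi/k/In, Hi/f/Stay, Hi/f/In, Lo/k/Stay, Lo/k/In, Lo/f/Stay, Lo/f/In): (3,-3) (3,-3) (3,-3) (3,-3) (-2,4) (-2,4) (-2,4) (-2,4).
Under dCTS, Ada's choice at the node after Lo-B-k and at the node after Lo-B-f can never be reached regardless of what Ben does, so varying those choices leaves every outcome unchanged.
Holding the reachable choices fixed and varying the unreachable ones freely already gives 2 × 2 = 4 equivalent strategies.
No other strategy reproduces this row, so those 4 are the full class: dCHW, dCHS, dCTW, dCTS.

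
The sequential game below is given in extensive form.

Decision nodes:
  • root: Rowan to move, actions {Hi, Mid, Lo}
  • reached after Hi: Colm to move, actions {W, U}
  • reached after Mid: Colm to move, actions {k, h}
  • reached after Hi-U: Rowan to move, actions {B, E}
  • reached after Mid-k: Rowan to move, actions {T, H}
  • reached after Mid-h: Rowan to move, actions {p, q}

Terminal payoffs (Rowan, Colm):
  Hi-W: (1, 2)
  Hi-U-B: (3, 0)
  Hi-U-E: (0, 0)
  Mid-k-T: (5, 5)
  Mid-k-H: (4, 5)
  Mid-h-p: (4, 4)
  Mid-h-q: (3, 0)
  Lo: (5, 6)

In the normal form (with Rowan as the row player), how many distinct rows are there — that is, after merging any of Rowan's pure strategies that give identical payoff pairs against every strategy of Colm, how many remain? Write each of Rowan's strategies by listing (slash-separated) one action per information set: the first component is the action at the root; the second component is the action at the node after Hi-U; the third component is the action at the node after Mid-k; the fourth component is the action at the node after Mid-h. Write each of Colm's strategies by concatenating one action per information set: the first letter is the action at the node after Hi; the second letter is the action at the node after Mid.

Rowan has 24 pure strategies: Hi/B/T/p, Hi/B/T/q, Hi/B/H/p, Hi/B/H/q, Hi/E/T/p, Hi/E/T/q, Hi/E/H/p, Hi/E/H/q, Mid/B/T/p, Mid/B/T/q, Mid/B/H/p, Mid/B/H/q, Mid/E/T/p, Mid/E/T/q, Mid/E/H/p, Mid/E/H/q, Lo/B/T/p, Lo/B/T/q, Lo/B/H/p, Lo/B/H/q, Lo/E/T/p, Lo/E/T/q, Lo/E/H/p, Lo/E/H/q. Columns: Wk, Wh, Uk, Uh.
{Hi/B/T/p, Hi/B/T/q, Hi/B/H/p, Hi/B/H/q} → row (1,2) (1,2) (3,0) (3,0)
{Hi/E/T/p, Hi/E/T/q, Hi/E/H/p, Hi/E/H/q} → row (1,2) (1,2) (0,0) (0,0)
{Mid/B/T/p, Mid/E/T/p} → row (5,5) (4,4) (5,5) (4,4)
{Mid/B/T/q, Mid/E/T/q} → row (5,5) (3,0) (5,5) (3,0)
{Mid/B/H/p, Mid/E/H/p} → row (4,5) (4,4) (4,5) (4,4)
{Mid/B/H/q, Mid/E/H/q} → row (4,5) (3,0) (4,5) (3,0)
{Lo/B/T/p, Lo/B/T/q, Lo/B/H/p, Lo/B/H/q, Lo/E/T/p, Lo/E/T/q, Lo/E/H/p, Lo/E/H/q} → row (5,6) (5,6) (5,6) (5,6)
That's 7 distinct rows out of 24 strategies.

7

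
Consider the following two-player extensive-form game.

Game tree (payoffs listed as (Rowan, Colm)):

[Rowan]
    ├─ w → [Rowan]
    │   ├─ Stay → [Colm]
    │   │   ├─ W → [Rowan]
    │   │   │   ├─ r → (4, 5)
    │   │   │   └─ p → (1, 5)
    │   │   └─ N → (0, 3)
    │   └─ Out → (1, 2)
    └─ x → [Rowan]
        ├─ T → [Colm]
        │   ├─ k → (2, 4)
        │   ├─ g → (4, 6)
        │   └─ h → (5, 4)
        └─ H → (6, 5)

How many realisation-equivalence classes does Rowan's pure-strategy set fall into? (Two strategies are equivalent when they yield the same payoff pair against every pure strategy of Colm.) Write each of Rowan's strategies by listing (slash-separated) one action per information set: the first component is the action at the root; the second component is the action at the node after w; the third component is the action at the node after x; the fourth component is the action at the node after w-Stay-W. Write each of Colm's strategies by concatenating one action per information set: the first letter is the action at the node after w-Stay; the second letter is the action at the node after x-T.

5

Rowan has 16 pure strategies: w/Stay/T/r, w/Stay/T/p, w/Stay/H/r, w/Stay/H/p, w/Out/T/r, w/Out/T/p, w/Out/H/r, w/Out/H/p, x/Stay/T/r, x/Stay/T/p, x/Stay/H/r, x/Stay/H/p, x/Out/T/r, x/Out/T/p, x/Out/H/r, x/Out/H/p. Columns: Wk, Wg, Wh, Nk, Ng, Nh.
{w/Stay/T/r, w/Stay/H/r} → row (4,5) (4,5) (4,5) (0,3) (0,3) (0,3)
{w/Stay/T/p, w/Stay/H/p} → row (1,5) (1,5) (1,5) (0,3) (0,3) (0,3)
{w/Out/T/r, w/Out/T/p, w/Out/H/r, w/Out/H/p} → row (1,2) (1,2) (1,2) (1,2) (1,2) (1,2)
{x/Stay/T/r, x/Stay/T/p, x/Out/T/r, x/Out/T/p} → row (2,4) (4,6) (5,4) (2,4) (4,6) (5,4)
{x/Stay/H/r, x/Stay/H/p, x/Out/H/r, x/Out/H/p} → row (6,5) (6,5) (6,5) (6,5) (6,5) (6,5)
That's 5 distinct rows out of 16 strategies.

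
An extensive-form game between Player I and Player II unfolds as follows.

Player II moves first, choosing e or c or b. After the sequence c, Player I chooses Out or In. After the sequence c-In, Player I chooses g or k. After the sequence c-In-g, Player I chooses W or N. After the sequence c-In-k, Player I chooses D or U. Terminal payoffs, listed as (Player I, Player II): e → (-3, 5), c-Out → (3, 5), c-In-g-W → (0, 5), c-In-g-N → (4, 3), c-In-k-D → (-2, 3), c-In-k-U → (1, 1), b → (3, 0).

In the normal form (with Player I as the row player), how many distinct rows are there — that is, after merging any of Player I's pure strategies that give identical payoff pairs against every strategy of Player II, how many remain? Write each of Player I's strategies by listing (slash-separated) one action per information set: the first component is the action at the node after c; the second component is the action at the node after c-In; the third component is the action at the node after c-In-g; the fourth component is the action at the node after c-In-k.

Player I has 16 pure strategies: Out/g/W/D, Out/g/W/U, Out/g/N/D, Out/g/N/U, Out/k/W/D, Out/k/W/U, Out/k/N/D, Out/k/N/U, In/g/W/D, In/g/W/U, In/g/N/D, In/g/N/U, In/k/W/D, In/k/W/U, In/k/N/D, In/k/N/U. Columns: e, c, b.
{Out/g/W/D, Out/g/W/U, Out/g/N/D, Out/g/N/U, Out/k/W/D, Out/k/W/U, Out/k/N/D, Out/k/N/U} → row (-3,5) (3,5) (3,0)
{In/g/W/D, In/g/W/U} → row (-3,5) (0,5) (3,0)
{In/g/N/D, In/g/N/U} → row (-3,5) (4,3) (3,0)
{In/k/W/D, In/k/N/D} → row (-3,5) (-2,3) (3,0)
{In/k/W/U, In/k/N/U} → row (-3,5) (1,1) (3,0)
That's 5 distinct rows out of 16 strategies.

5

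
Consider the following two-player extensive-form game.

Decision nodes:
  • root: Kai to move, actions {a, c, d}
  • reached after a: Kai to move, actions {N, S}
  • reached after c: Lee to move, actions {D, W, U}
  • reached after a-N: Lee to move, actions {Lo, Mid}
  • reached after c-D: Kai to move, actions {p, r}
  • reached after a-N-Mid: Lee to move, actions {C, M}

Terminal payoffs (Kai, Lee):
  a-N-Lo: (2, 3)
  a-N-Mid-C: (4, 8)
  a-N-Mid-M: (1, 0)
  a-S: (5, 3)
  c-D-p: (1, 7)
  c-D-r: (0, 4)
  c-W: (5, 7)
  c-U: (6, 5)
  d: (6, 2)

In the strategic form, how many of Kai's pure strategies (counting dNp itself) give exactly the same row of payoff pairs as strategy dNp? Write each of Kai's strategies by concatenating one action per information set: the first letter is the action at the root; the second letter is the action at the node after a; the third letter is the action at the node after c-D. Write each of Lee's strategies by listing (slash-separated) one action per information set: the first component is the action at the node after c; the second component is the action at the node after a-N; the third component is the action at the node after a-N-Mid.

Row for dNp (columns D/Lo/C, D/Lo/M, D/Mid/C, D/Mid/M, W/Lo/C, W/Lo/M, W/Mid/C, W/Mid/M, U/Lo/C, U/Lo/M, U/Mid/C, U/Mid/M): (6,2) (6,2) (6,2) (6,2) (6,2) (6,2) (6,2) (6,2) (6,2) (6,2) (6,2) (6,2).
Under dNp, Kai's choice at the node after a and at the node after c-D can never be reached regardless of what Lee does, so varying those choices leaves every outcome unchanged.
Holding the reachable choices fixed and varying the unreachable ones freely already gives 2 × 2 = 4 equivalent strategies.
No other strategy reproduces this row, so those 4 are the full class: dNp, dNr, dSp, dSr.

4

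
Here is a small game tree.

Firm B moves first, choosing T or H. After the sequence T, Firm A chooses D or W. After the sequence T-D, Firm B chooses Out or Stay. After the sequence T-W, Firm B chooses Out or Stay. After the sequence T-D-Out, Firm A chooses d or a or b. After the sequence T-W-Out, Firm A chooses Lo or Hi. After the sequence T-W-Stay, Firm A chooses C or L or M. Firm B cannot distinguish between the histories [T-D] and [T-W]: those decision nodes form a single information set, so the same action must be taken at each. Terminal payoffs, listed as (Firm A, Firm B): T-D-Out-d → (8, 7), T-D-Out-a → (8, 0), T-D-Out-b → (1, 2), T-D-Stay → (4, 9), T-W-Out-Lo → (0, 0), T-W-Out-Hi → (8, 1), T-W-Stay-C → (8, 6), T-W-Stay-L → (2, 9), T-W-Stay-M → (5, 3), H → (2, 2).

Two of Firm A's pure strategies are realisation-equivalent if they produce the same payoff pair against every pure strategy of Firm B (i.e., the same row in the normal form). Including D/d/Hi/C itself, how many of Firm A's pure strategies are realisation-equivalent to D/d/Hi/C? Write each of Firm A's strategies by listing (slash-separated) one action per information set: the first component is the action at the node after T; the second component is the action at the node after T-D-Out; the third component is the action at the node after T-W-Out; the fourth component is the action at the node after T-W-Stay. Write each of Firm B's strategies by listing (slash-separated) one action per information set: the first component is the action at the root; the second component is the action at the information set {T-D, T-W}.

6

Row for D/d/Hi/C (columns T/Out, T/Stay, H/Out, H/Stay): (8,7) (4,9) (2,2) (2,2).
Under D/d/Hi/C, Firm A's choice at the node after T-W-Out and at the node after T-W-Stay can never be reached regardless of what Firm B does, so varying those choices leaves every outcome unchanged.
Holding the reachable choices fixed and varying the unreachable ones freely already gives 2 × 3 = 6 equivalent strategies.
No other strategy reproduces this row, so those 6 are the full class: D/d/Lo/C, D/d/Lo/L, D/d/Lo/M, D/d/Hi/C, D/d/Hi/L, D/d/Hi/M.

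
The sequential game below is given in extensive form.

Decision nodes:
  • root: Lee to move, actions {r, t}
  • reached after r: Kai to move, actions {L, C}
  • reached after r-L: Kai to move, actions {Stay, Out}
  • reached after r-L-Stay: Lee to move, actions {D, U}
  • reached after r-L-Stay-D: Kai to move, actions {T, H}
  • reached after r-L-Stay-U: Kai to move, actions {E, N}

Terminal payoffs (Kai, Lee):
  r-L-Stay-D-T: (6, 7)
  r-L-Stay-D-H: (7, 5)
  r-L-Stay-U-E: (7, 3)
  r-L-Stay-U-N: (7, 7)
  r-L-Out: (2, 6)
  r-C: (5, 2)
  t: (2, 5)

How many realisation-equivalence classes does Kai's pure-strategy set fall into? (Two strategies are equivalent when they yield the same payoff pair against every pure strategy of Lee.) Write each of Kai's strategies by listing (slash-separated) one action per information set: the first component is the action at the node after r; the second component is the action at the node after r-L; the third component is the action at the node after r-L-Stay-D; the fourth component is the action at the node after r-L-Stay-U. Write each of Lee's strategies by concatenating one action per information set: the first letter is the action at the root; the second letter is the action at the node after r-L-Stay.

Kai has 16 pure strategies: L/Stay/T/E, L/Stay/T/N, L/Stay/H/E, L/Stay/H/N, L/Out/T/E, L/Out/T/N, L/Out/H/E, L/Out/H/N, C/Stay/T/E, C/Stay/T/N, C/Stay/H/E, C/Stay/H/N, C/Out/T/E, C/Out/T/N, C/Out/H/E, C/Out/H/N. Columns: rD, rU, tD, tU.
{L/Stay/T/E} → row (6,7) (7,3) (2,5) (2,5)
{L/Stay/T/N} → row (6,7) (7,7) (2,5) (2,5)
{L/Stay/H/E} → row (7,5) (7,3) (2,5) (2,5)
{L/Stay/H/N} → row (7,5) (7,7) (2,5) (2,5)
{L/Out/T/E, L/Out/T/N, L/Out/H/E, L/Out/H/N} → row (2,6) (2,6) (2,5) (2,5)
{C/Stay/T/E, C/Stay/T/N, C/Stay/H/E, C/Stay/H/N, C/Out/T/E, C/Out/T/N, C/Out/H/E, C/Out/H/N} → row (5,2) (5,2) (2,5) (2,5)
That's 6 distinct rows out of 16 strategies.

6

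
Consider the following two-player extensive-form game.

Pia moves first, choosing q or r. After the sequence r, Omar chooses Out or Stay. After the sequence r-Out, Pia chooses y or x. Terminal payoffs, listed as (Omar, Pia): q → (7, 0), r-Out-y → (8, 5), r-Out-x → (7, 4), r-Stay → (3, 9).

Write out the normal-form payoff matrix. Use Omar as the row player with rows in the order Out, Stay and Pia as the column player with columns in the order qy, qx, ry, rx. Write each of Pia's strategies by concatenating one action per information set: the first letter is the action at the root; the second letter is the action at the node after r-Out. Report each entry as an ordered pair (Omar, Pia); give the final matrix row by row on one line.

Row Out: qy→(7,0), qx→(7,0), ry→(8,5), rx→(7,4)
Row Stay: qy→(7,0), qx→(7,0), ry→(3,9), rx→(3,9)

Out: (7,0) (7,0) (8,5) (7,4) | Stay: (7,0) (7,0) (3,9) (3,9)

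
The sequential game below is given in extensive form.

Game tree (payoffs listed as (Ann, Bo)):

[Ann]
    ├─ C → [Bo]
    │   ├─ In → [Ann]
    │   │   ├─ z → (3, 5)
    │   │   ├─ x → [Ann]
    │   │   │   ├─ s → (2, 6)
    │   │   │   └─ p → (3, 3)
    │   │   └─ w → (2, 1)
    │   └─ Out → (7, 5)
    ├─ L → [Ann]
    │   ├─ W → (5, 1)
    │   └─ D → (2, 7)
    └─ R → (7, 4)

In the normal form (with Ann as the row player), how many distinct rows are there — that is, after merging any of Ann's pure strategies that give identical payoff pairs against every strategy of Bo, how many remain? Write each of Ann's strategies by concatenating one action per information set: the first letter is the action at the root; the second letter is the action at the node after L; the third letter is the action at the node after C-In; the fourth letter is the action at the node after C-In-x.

7

Ann has 36 pure strategies: CWzs, CWzp, CWxs, CWxp, CWws, CWwp, CDzs, CDzp, CDxs, CDxp, CDws, CDwp, LWzs, LWzp, LWxs, LWxp, LWws, LWwp, LDzs, LDzp, LDxs, LDxp, LDws, LDwp, RWzs, RWzp, RWxs, RWxp, RWws, RWwp, RDzs, RDzp, RDxs, RDxp, RDws, RDwp. Columns: In, Out.
{CWzs, CWzp, CDzs, CDzp} → row (3,5) (7,5)
{CWxs, CDxs} → row (2,6) (7,5)
{CWxp, CDxp} → row (3,3) (7,5)
{CWws, CWwp, CDws, CDwp} → row (2,1) (7,5)
{LWzs, LWzp, LWxs, LWxp, LWws, LWwp} → row (5,1) (5,1)
{LDzs, LDzp, LDxs, LDxp, LDws, LDwp} → row (2,7) (2,7)
{RWzs, RWzp, RWxs, RWxp, RWws, RWwp, RDzs, RDzp, RDxs, RDxp, RDws, RDwp} → row (7,4) (7,4)
That's 7 distinct rows out of 36 strategies.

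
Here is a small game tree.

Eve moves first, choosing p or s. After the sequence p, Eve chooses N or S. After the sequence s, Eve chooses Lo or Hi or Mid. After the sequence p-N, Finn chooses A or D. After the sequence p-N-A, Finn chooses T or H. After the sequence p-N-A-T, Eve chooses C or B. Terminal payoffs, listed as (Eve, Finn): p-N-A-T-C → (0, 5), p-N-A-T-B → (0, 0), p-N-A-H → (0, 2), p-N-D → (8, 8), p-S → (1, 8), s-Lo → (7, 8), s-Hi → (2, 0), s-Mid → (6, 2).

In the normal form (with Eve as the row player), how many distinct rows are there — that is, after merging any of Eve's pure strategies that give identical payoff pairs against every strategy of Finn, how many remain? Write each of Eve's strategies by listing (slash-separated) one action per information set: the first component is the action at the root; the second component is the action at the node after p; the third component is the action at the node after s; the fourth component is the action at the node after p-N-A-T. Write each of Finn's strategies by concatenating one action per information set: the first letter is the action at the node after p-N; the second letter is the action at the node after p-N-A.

Eve has 24 pure strategies: p/N/Lo/C, p/N/Lo/B, p/N/Hi/C, p/N/Hi/B, p/N/Mid/C, p/N/Mid/B, p/S/Lo/C, p/S/Lo/B, p/S/Hi/C, p/S/Hi/B, p/S/Mid/C, p/S/Mid/B, s/N/Lo/C, s/N/Lo/B, s/N/Hi/C, s/N/Hi/B, s/N/Mid/C, s/N/Mid/B, s/S/Lo/C, s/S/Lo/B, s/S/Hi/C, s/S/Hi/B, s/S/Mid/C, s/S/Mid/B. Columns: AT, AH, DT, DH.
{p/N/Lo/C, p/N/Hi/C, p/N/Mid/C} → row (0,5) (0,2) (8,8) (8,8)
{p/N/Lo/B, p/N/Hi/B, p/N/Mid/B} → row (0,0) (0,2) (8,8) (8,8)
{p/S/Lo/C, p/S/Lo/B, p/S/Hi/C, p/S/Hi/B, p/S/Mid/C, p/S/Mid/B} → row (1,8) (1,8) (1,8) (1,8)
{s/N/Lo/C, s/N/Lo/B, s/S/Lo/C, s/S/Lo/B} → row (7,8) (7,8) (7,8) (7,8)
{s/N/Hi/C, s/N/Hi/B, s/S/Hi/C, s/S/Hi/B} → row (2,0) (2,0) (2,0) (2,0)
{s/N/Mid/C, s/N/Mid/B, s/S/Mid/C, s/S/Mid/B} → row (6,2) (6,2) (6,2) (6,2)
That's 6 distinct rows out of 24 strategies.

6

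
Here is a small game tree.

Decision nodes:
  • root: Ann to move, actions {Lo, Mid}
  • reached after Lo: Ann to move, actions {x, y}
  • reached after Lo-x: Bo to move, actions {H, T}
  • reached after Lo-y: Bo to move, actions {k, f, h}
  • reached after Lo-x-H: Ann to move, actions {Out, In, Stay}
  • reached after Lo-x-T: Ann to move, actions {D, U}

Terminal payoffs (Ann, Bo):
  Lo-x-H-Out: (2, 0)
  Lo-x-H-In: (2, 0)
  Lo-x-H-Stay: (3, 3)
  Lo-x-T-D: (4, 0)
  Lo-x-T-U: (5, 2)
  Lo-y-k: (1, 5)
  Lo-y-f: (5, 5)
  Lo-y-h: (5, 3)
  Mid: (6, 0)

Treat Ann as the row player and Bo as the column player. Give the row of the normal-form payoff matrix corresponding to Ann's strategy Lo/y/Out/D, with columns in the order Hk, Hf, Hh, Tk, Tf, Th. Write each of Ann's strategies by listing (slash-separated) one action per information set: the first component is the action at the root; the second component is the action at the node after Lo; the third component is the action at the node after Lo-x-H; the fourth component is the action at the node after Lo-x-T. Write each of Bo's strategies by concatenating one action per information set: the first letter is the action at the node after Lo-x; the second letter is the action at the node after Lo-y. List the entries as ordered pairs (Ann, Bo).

(1,5) (5,5) (5,3) (1,5) (5,5) (5,3)

vs Hk: Ann plays Lo → Ann plays y at [Lo] → Bo plays k at [Lo-y] → (1, 5)
vs Hf: Ann plays Lo → Ann plays y at [Lo] → Bo plays f at [Lo-y] → (5, 5)
vs Hh: Ann plays Lo → Ann plays y at [Lo] → Bo plays h at [Lo-y] → (5, 3)
vs Tk: Ann plays Lo → Ann plays y at [Lo] → Bo plays k at [Lo-y] → (1, 5)
vs Tf: Ann plays Lo → Ann plays y at [Lo] → Bo plays f at [Lo-y] → (5, 5)
vs Th: Ann plays Lo → Ann plays y at [Lo] → Bo plays h at [Lo-y] → (5, 3)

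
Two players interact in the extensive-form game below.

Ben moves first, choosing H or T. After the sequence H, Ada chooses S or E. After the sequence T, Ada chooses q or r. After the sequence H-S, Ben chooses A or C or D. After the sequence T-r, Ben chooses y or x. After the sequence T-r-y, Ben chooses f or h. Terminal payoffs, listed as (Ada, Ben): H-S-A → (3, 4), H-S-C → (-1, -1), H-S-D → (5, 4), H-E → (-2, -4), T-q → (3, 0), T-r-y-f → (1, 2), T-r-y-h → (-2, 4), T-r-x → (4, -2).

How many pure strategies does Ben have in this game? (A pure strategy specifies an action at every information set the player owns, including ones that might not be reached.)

Ben owns the root with actions {H, T} — two choices.
Ben owns the node after H-S with actions {A, C, D} — three choices.
Ben owns the node after T-r with actions {y, x} — two choices.
Ben owns the node after T-r-y with actions {f, h} — two choices.
A pure strategy fixes one action at each information set independently, so the count is the product 2 × 3 × 2 × 2 = 24.
(For reference, Ada has 4 pure strategies, giving a 24×4 normal-form matrix.)

24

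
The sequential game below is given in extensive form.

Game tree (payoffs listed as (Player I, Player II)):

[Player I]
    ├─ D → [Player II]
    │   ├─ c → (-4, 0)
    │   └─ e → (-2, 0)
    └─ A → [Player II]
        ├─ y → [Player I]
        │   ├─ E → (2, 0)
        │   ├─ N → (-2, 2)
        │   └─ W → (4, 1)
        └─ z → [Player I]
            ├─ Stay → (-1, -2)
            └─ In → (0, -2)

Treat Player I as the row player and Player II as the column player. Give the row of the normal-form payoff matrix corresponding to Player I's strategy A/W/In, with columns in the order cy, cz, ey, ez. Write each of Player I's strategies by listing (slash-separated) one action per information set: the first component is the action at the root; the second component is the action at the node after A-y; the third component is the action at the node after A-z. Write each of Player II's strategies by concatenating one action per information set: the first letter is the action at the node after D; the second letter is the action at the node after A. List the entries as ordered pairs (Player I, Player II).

(4,1) (0,-2) (4,1) (0,-2)

vs cy: Player I plays A → Player II plays y at [A] → Player I plays W at [A-y] → (4, 1)
vs cz: Player I plays A → Player II plays z at [A] → Player I plays In at [A-z] → (0, -2)
vs ey: Player I plays A → Player II plays y at [A] → Player I plays W at [A-y] → (4, 1)
vs ez: Player I plays A → Player II plays z at [A] → Player I plays In at [A-z] → (0, -2)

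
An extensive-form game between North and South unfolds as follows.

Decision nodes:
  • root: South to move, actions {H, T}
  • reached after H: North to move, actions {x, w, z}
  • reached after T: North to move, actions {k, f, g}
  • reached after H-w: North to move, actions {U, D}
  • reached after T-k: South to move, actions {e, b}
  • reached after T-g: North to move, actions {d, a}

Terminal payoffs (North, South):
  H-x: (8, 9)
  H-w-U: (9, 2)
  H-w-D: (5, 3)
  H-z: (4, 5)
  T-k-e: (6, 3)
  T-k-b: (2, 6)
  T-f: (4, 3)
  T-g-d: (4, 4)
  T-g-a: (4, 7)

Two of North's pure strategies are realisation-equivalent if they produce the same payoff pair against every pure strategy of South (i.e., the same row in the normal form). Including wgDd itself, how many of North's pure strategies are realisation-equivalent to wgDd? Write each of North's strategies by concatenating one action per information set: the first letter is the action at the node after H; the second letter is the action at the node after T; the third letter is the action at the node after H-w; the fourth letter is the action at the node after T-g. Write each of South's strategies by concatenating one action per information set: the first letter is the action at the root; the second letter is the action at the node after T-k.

1

Row for wgDd (columns He, Hb, Te, Tb): (5,3) (5,3) (4,4) (4,4).
Every one of North's information sets is on the play path for some reply by South when North follows wgDd.
Changing the action at any of them therefore changes at least one column, so only wgDd itself gives this row.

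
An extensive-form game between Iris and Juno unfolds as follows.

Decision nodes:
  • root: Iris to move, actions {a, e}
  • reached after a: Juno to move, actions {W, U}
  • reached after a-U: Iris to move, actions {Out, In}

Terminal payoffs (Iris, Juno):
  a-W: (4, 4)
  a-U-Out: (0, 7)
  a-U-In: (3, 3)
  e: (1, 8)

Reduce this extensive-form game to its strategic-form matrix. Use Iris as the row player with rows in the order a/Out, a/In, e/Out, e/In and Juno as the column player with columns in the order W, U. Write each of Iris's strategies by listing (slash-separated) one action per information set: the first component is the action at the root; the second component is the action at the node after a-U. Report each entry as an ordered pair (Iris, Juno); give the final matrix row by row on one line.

a/Out: (4,4) (0,7) | a/In: (4,4) (3,3) | e/Out: (1,8) (1,8) | e/In: (1,8) (1,8)

             W        U
a/Out    (4,4)    (0,7)
 a/In    (4,4)    (3,3)
e/Out    (1,8)    (1,8)
 e/In    (1,8)    (1,8)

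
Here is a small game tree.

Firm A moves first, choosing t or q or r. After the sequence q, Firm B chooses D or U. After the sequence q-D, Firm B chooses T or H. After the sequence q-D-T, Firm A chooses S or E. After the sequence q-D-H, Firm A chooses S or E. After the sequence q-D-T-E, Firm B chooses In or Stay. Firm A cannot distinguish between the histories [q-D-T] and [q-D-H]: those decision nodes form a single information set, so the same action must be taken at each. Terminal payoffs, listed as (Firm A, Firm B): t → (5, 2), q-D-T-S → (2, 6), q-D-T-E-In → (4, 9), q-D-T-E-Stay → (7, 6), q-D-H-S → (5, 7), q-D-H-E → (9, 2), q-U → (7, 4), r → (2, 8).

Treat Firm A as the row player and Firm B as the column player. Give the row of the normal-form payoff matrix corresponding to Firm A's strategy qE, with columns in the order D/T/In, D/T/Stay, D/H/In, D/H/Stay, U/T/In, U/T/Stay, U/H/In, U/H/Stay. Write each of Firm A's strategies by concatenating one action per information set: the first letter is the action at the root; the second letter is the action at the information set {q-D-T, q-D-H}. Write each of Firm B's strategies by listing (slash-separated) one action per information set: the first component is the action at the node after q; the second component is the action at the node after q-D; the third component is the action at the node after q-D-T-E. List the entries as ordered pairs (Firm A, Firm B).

(4,9) (7,6) (9,2) (9,2) (7,4) (7,4) (7,4) (7,4)

vs D/T/In: Firm A plays q → Firm B plays D at [q] → Firm B plays T at [q-D] → Firm A plays E at [q-D-T] → Firm B plays In at [q-D-T-E] → (4, 9)
vs D/T/Stay: Firm A plays q → Firm B plays D at [q] → Firm B plays T at [q-D] → Firm A plays E at [q-D-T] → Firm B plays Stay at [q-D-T-E] → (7, 6)
vs D/H/In: Firm A plays q → Firm B plays D at [q] → Firm B plays H at [q-D] → Firm A plays E at [q-D-H] → (9, 2)
vs D/H/Stay: Firm A plays q → Firm B plays D at [q] → Firm B plays H at [q-D] → Firm A plays E at [q-D-H] → (9, 2)
vs U/T/In: Firm A plays q → Firm B plays U at [q] → (7, 4)
vs U/T/Stay: Firm A plays q → Firm B plays U at [q] → (7, 4)
vs U/H/In: Firm A plays q → Firm B plays U at [q] → (7, 4)
vs U/H/Stay: Firm A plays q → Firm B plays U at [q] → (7, 4)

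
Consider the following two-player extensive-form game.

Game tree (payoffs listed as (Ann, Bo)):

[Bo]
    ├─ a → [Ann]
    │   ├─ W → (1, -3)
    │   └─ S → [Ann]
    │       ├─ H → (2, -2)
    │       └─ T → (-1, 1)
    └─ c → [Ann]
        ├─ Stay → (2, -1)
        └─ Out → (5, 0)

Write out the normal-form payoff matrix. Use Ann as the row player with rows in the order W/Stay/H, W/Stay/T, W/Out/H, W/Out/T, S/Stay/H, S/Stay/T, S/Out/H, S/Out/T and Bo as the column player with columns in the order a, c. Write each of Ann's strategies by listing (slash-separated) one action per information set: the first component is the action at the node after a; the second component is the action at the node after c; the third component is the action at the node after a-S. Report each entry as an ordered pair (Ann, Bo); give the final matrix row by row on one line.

                a        c
W/Stay/H   (1,-3)   (2,-1)
W/Stay/T   (1,-3)   (2,-1)
 W/Out/H   (1,-3)    (5,0)
 W/Out/T   (1,-3)    (5,0)
S/Stay/H   (2,-2)   (2,-1)
S/Stay/T   (-1,1)   (2,-1)
 S/Out/H   (2,-2)    (5,0)
 S/Out/T   (-1,1)    (5,0)

W/Stay/H: (1,-3) (2,-1) | W/Stay/T: (1,-3) (2,-1) | W/Out/H: (1,-3) (5,0) | W/Out/T: (1,-3) (5,0) | S/Stay/H: (2,-2) (2,-1) | S/Stay/T: (-1,1) (2,-1) | S/Out/H: (2,-2) (5,0) | S/Out/T: (-1,1) (5,0)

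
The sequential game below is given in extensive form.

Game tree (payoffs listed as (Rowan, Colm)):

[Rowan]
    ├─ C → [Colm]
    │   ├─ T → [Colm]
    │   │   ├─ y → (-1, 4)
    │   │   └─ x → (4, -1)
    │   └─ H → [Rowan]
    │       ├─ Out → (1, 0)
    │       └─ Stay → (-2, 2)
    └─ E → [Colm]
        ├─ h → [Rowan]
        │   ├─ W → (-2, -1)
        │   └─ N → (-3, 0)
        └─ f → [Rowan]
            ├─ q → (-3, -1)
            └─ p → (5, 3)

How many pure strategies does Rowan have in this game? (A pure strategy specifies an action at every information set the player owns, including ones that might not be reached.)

16

Rowan owns the root with actions {C, E} — two choices.
Rowan owns the node after C-H with actions {Out, Stay} — two choices.
Rowan owns the node after E-h with actions {W, N} — two choices.
Rowan owns the node after E-f with actions {q, p} — two choices.
A pure strategy fixes one action at each information set independently, so the count is the product 2 × 2 × 2 × 2 = 16.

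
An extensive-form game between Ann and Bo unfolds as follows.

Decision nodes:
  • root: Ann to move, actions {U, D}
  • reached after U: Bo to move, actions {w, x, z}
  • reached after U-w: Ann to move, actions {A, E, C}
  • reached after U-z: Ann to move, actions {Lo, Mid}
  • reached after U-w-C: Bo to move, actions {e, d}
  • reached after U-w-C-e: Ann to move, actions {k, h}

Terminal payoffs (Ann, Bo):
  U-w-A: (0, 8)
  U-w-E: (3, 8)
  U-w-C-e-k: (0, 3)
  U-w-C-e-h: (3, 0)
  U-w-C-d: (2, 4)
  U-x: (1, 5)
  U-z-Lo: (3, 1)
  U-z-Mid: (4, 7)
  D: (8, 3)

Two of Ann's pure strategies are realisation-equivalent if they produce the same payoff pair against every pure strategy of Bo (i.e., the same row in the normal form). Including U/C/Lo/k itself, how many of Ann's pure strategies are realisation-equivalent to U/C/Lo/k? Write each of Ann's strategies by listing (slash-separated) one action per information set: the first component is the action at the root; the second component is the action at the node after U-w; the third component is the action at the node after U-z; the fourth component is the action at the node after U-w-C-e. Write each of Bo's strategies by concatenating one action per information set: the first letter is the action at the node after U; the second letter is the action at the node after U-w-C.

Row for U/C/Lo/k (columns we, wd, xe, xd, ze, zd): (0,3) (2,4) (1,5) (1,5) (3,1) (3,1).
Every one of Ann's information sets is on the play path for some reply by Bo when Ann follows U/C/Lo/k.
Changing the action at any of them therefore changes at least one column, so only U/C/Lo/k itself gives this row.

1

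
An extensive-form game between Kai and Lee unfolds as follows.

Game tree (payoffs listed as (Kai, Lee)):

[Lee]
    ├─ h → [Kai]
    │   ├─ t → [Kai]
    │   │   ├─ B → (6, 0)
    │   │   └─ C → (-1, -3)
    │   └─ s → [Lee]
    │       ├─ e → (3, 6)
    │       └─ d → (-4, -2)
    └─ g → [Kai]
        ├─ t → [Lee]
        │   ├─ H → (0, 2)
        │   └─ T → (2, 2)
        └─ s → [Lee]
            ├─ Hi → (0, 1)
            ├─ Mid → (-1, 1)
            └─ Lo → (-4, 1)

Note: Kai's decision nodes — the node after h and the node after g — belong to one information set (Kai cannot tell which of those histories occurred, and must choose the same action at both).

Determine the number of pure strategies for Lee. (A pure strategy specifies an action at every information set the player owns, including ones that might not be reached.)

24

Lee owns the root with actions {h, g} — two choices.
Lee owns the node after h-s with actions {e, d} — two choices.
Lee owns the node after g-t with actions {H, T} — two choices.
Lee owns the node after g-s with actions {Hi, Mid, Lo} — three choices.
A pure strategy fixes one action at each information set independently, so the count is the product 2 × 2 × 2 × 3 = 24.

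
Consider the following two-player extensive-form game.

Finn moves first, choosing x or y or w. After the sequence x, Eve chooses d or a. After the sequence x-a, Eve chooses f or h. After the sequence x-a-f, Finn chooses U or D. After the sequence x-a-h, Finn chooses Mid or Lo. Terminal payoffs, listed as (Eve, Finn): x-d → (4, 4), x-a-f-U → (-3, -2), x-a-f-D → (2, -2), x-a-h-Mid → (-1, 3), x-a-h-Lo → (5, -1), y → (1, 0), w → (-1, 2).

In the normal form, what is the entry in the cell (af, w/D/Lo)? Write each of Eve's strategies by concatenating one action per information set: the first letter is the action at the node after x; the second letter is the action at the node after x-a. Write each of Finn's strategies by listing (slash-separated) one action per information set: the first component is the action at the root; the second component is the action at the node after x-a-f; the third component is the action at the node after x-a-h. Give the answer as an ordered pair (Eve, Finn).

Trace the play path from the root:
  Finn plays w
→ terminal payoff (-1, 2).
(Eve's choice at the node after x is never reached on this path, so it doesn't affect the outcome.)

(-1, 2)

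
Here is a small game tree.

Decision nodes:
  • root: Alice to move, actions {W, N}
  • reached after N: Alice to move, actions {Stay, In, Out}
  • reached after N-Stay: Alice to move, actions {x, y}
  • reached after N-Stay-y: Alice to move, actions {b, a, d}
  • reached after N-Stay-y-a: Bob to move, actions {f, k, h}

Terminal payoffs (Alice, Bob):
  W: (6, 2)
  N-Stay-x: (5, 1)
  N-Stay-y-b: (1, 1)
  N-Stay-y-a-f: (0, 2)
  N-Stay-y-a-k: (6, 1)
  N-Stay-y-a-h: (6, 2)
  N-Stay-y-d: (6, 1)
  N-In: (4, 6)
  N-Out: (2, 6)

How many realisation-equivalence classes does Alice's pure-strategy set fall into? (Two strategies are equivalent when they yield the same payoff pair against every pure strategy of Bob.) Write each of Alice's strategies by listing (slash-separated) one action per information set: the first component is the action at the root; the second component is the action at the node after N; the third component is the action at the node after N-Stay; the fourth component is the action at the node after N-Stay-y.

7

Alice has 36 pure strategies: W/Stay/x/b, W/Stay/x/a, W/Stay/x/d, W/Stay/y/b, W/Stay/y/a, W/Stay/y/d, W/In/x/b, W/In/x/a, W/In/x/d, W/In/y/b, W/In/y/a, W/In/y/d, W/Out/x/b, W/Out/x/a, W/Out/x/d, W/Out/y/b, W/Out/y/a, W/Out/y/d, N/Stay/x/b, N/Stay/x/a, N/Stay/x/d, N/Stay/y/b, N/Stay/y/a, N/Stay/y/d, N/In/x/b, N/In/x/a, N/In/x/d, N/In/y/b, N/In/y/a, N/In/y/d, N/Out/x/b, N/Out/x/a, N/Out/x/d, N/Out/y/b, N/Out/y/a, N/Out/y/d. Columns: f, k, h.
{W/Stay/x/b, W/Stay/x/a, W/Stay/x/d, W/Stay/y/b, W/Stay/y/a, W/Stay/y/d, W/In/x/b, W/In/x/a, W/In/x/d, W/In/y/b, W/In/y/a, W/In/y/d, W/Out/x/b, W/Out/x/a, W/Out/x/d, W/Out/y/b, W/Out/y/a, W/Out/y/d} → row (6,2) (6,2) (6,2)
{N/Stay/x/b, N/Stay/x/a, N/Stay/x/d} → row (5,1) (5,1) (5,1)
{N/Stay/y/b} → row (1,1) (1,1) (1,1)
{N/Stay/y/a} → row (0,2) (6,1) (6,2)
{N/Stay/y/d} → row (6,1) (6,1) (6,1)
{N/In/x/b, N/In/x/a, N/In/x/d, N/In/y/b, N/In/y/a, N/In/y/d} → row (4,6) (4,6) (4,6)
{N/Out/x/b, N/Out/x/a, N/Out/x/d, N/Out/y/b, N/Out/y/a, N/Out/y/d} → row (2,6) (2,6) (2,6)
That's 7 distinct rows out of 36 strategies.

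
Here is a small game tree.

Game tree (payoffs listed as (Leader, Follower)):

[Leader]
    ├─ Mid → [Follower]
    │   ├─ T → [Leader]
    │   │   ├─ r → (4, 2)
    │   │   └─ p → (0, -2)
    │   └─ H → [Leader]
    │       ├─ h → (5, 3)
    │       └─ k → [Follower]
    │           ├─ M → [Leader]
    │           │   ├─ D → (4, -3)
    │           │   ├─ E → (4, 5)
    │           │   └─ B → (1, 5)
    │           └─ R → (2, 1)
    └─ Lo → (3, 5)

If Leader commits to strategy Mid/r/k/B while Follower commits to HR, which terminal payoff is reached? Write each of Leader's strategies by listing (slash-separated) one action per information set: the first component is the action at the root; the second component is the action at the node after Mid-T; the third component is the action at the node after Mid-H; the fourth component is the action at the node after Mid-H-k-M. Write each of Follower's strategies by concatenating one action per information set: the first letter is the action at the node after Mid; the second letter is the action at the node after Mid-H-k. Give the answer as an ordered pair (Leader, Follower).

Trace the play path from the root:
  Leader plays Mid
  Follower plays H at [Mid]
  Leader plays k at [Mid-H]
  Follower plays R at [Mid-H-k]
→ terminal payoff (2, 1).
(Leader's choice at the node after Mid-T is never reached on this path, so it doesn't affect the outcome.)

(2, 1)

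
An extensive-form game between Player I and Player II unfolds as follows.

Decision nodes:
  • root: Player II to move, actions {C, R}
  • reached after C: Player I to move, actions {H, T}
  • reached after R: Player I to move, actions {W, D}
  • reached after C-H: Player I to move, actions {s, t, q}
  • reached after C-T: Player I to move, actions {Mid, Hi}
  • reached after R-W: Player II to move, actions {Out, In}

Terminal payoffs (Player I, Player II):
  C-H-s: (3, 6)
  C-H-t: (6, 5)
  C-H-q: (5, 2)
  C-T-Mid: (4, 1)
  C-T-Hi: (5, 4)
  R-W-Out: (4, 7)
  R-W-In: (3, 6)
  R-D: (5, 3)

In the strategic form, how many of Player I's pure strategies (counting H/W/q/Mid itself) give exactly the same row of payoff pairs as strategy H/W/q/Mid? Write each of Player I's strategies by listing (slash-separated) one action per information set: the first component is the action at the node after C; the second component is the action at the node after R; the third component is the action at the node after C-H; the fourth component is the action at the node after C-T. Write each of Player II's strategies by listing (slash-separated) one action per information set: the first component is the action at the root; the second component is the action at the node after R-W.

Row for H/W/q/Mid (columns C/Out, C/In, R/Out, R/In): (5,2) (5,2) (4,7) (3,6).
Under H/W/q/Mid, Player I's choice at the node after C-T can never be reached regardless of what Player II does, so varying those choices leaves every outcome unchanged.
Holding the reachable choices fixed and varying the unreachable one freely already gives 2 equivalent strategies.
No other strategy reproduces this row, so those 2 are the full class: H/W/q/Mid, H/W/q/Hi.

2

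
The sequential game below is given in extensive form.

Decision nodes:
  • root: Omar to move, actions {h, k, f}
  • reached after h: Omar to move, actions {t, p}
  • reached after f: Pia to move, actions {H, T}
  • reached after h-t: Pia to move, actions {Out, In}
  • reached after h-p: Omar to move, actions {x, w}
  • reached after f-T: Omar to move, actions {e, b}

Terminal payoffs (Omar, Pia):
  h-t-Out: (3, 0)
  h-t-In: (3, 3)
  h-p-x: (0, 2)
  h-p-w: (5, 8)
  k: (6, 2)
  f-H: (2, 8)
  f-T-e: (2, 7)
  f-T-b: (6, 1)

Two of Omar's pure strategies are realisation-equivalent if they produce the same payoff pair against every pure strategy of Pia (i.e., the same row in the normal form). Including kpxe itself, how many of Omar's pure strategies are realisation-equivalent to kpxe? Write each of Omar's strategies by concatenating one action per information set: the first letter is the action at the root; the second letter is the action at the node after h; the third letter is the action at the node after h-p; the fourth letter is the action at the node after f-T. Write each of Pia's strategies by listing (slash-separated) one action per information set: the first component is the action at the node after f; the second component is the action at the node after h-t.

Row for kpxe (columns H/Out, H/In, T/Out, T/In): (6,2) (6,2) (6,2) (6,2).
Under kpxe, Omar's choice at the node after h and at the node after h-p and at the node after f-T can never be reached regardless of what Pia does, so varying those choices leaves every outcome unchanged.
Holding the reachable choices fixed and varying the unreachable ones freely already gives 2 × 2 × 2 = 8 equivalent strategies.
No other strategy reproduces this row, so those 8 are the full class: ktxe, ktxb, ktwe, ktwb, kpxe, kpxb, kpwe, kpwb.

8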